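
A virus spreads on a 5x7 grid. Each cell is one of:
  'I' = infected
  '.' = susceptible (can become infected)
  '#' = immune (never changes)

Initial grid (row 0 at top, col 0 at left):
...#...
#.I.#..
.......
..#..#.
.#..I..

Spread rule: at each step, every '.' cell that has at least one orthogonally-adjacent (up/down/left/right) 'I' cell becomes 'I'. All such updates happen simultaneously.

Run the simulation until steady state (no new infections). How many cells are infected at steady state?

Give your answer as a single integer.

Step 0 (initial): 2 infected
Step 1: +7 new -> 9 infected
Step 2: +7 new -> 16 infected
Step 3: +5 new -> 21 infected
Step 4: +3 new -> 24 infected
Step 5: +3 new -> 27 infected
Step 6: +2 new -> 29 infected
Step 7: +0 new -> 29 infected

Answer: 29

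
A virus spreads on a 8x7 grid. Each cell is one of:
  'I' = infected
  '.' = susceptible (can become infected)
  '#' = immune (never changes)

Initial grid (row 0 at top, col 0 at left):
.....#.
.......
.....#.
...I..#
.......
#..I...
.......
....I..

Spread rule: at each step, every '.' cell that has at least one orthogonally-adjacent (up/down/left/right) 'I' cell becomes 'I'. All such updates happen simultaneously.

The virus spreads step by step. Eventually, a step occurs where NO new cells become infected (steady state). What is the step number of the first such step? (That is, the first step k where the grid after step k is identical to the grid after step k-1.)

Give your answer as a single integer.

Answer: 7

Derivation:
Step 0 (initial): 3 infected
Step 1: +10 new -> 13 infected
Step 2: +13 new -> 26 infected
Step 3: +11 new -> 37 infected
Step 4: +9 new -> 46 infected
Step 5: +3 new -> 49 infected
Step 6: +3 new -> 52 infected
Step 7: +0 new -> 52 infected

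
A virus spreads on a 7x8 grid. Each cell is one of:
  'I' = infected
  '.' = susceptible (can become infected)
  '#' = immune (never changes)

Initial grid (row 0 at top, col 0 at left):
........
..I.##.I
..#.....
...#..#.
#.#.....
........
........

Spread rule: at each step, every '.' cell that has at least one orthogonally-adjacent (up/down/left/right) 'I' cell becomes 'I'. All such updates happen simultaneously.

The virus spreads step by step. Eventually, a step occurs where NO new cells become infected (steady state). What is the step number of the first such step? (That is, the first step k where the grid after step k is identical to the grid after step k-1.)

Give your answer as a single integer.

Step 0 (initial): 2 infected
Step 1: +6 new -> 8 infected
Step 2: +8 new -> 16 infected
Step 3: +8 new -> 24 infected
Step 4: +7 new -> 31 infected
Step 5: +5 new -> 36 infected
Step 6: +7 new -> 43 infected
Step 7: +5 new -> 48 infected
Step 8: +1 new -> 49 infected
Step 9: +0 new -> 49 infected

Answer: 9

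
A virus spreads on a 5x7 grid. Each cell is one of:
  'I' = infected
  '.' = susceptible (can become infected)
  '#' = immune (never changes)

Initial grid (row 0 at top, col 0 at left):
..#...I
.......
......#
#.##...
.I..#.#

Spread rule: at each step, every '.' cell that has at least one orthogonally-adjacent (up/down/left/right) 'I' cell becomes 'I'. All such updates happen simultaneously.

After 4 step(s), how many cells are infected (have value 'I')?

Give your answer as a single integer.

Step 0 (initial): 2 infected
Step 1: +5 new -> 7 infected
Step 2: +4 new -> 11 infected
Step 3: +6 new -> 17 infected
Step 4: +7 new -> 24 infected

Answer: 24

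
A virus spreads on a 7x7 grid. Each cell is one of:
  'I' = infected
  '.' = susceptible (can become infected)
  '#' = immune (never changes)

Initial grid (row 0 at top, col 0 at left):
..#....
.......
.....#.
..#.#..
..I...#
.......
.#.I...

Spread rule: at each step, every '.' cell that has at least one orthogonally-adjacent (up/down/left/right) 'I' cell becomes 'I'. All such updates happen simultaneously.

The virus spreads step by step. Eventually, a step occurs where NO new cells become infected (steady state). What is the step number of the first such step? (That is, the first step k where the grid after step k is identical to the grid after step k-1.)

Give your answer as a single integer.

Answer: 9

Derivation:
Step 0 (initial): 2 infected
Step 1: +6 new -> 8 infected
Step 2: +7 new -> 15 infected
Step 3: +7 new -> 22 infected
Step 4: +8 new -> 30 infected
Step 5: +6 new -> 36 infected
Step 6: +4 new -> 40 infected
Step 7: +2 new -> 42 infected
Step 8: +1 new -> 43 infected
Step 9: +0 new -> 43 infected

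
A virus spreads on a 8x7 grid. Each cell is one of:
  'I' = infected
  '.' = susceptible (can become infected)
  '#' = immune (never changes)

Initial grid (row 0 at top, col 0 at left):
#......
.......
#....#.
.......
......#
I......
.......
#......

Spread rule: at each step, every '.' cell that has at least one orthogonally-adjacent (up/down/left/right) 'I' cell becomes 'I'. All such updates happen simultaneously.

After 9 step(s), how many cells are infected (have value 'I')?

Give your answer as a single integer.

Answer: 48

Derivation:
Step 0 (initial): 1 infected
Step 1: +3 new -> 4 infected
Step 2: +4 new -> 8 infected
Step 3: +5 new -> 13 infected
Step 4: +6 new -> 19 infected
Step 5: +7 new -> 26 infected
Step 6: +9 new -> 35 infected
Step 7: +6 new -> 41 infected
Step 8: +4 new -> 45 infected
Step 9: +3 new -> 48 infected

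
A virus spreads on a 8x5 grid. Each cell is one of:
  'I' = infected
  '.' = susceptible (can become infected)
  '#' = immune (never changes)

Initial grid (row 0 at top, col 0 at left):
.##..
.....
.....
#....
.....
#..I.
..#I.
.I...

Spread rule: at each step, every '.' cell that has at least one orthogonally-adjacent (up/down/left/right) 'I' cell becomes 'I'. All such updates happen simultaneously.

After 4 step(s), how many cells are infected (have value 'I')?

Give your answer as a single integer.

Answer: 26

Derivation:
Step 0 (initial): 3 infected
Step 1: +8 new -> 11 infected
Step 2: +6 new -> 17 infected
Step 3: +4 new -> 21 infected
Step 4: +5 new -> 26 infected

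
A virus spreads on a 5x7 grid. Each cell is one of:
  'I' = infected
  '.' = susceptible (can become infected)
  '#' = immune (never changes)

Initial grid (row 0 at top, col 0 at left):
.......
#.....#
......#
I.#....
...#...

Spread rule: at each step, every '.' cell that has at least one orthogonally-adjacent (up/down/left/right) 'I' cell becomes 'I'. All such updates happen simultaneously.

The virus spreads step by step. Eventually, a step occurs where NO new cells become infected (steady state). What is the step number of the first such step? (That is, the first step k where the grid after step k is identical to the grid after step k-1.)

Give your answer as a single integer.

Step 0 (initial): 1 infected
Step 1: +3 new -> 4 infected
Step 2: +2 new -> 6 infected
Step 3: +3 new -> 9 infected
Step 4: +3 new -> 12 infected
Step 5: +5 new -> 17 infected
Step 6: +4 new -> 21 infected
Step 7: +4 new -> 25 infected
Step 8: +3 new -> 28 infected
Step 9: +2 new -> 30 infected
Step 10: +0 new -> 30 infected

Answer: 10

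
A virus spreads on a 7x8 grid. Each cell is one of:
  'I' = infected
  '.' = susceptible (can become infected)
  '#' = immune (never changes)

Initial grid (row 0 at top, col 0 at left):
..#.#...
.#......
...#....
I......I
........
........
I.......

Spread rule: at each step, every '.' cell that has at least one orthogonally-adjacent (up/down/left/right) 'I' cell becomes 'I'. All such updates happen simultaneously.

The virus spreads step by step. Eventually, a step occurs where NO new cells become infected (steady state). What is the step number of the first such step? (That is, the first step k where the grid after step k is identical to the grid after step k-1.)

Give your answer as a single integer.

Step 0 (initial): 3 infected
Step 1: +8 new -> 11 infected
Step 2: +11 new -> 22 infected
Step 3: +13 new -> 35 infected
Step 4: +11 new -> 46 infected
Step 5: +5 new -> 51 infected
Step 6: +1 new -> 52 infected
Step 7: +0 new -> 52 infected

Answer: 7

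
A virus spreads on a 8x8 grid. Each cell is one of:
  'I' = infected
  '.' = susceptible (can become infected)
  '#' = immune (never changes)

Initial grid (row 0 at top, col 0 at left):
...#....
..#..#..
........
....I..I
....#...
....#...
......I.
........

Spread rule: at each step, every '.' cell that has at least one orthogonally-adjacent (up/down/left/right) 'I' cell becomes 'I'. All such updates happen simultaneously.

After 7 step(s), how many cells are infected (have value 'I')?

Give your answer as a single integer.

Answer: 59

Derivation:
Step 0 (initial): 3 infected
Step 1: +10 new -> 13 infected
Step 2: +14 new -> 27 infected
Step 3: +10 new -> 37 infected
Step 4: +8 new -> 45 infected
Step 5: +6 new -> 51 infected
Step 6: +5 new -> 56 infected
Step 7: +3 new -> 59 infected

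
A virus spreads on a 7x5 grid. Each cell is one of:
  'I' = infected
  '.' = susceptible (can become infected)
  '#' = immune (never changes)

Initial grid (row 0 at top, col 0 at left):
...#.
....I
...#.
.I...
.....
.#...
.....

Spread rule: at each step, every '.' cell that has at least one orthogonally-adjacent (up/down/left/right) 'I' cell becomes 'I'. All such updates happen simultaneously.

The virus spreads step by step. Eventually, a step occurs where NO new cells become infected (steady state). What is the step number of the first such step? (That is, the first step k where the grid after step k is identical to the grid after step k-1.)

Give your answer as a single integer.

Step 0 (initial): 2 infected
Step 1: +7 new -> 9 infected
Step 2: +8 new -> 17 infected
Step 3: +7 new -> 24 infected
Step 4: +5 new -> 29 infected
Step 5: +3 new -> 32 infected
Step 6: +0 new -> 32 infected

Answer: 6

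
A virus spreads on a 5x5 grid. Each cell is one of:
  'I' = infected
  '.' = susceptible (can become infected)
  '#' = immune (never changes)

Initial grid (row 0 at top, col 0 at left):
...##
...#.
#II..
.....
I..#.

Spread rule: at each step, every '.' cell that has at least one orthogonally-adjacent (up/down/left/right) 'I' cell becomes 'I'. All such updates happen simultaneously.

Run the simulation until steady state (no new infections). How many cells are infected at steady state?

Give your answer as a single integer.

Answer: 20

Derivation:
Step 0 (initial): 3 infected
Step 1: +7 new -> 10 infected
Step 2: +6 new -> 16 infected
Step 3: +3 new -> 19 infected
Step 4: +1 new -> 20 infected
Step 5: +0 new -> 20 infected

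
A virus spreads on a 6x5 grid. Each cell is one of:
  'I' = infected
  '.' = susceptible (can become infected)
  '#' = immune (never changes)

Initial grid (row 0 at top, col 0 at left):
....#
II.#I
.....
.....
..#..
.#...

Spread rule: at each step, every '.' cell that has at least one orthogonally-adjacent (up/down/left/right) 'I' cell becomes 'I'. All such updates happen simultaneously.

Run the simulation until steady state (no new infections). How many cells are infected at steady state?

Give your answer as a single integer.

Answer: 26

Derivation:
Step 0 (initial): 3 infected
Step 1: +6 new -> 9 infected
Step 2: +6 new -> 15 infected
Step 3: +6 new -> 21 infected
Step 4: +3 new -> 24 infected
Step 5: +1 new -> 25 infected
Step 6: +1 new -> 26 infected
Step 7: +0 new -> 26 infected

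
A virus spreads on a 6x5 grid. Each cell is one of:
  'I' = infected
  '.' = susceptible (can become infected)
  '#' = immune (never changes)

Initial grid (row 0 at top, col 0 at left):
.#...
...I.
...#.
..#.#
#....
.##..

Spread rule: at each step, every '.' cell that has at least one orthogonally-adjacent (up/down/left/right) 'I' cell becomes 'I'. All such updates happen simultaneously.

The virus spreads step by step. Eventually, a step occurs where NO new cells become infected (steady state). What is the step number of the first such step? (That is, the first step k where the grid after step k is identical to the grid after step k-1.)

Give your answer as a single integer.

Answer: 10

Derivation:
Step 0 (initial): 1 infected
Step 1: +3 new -> 4 infected
Step 2: +5 new -> 9 infected
Step 3: +2 new -> 11 infected
Step 4: +3 new -> 14 infected
Step 5: +2 new -> 16 infected
Step 6: +1 new -> 17 infected
Step 7: +1 new -> 18 infected
Step 8: +3 new -> 21 infected
Step 9: +1 new -> 22 infected
Step 10: +0 new -> 22 infected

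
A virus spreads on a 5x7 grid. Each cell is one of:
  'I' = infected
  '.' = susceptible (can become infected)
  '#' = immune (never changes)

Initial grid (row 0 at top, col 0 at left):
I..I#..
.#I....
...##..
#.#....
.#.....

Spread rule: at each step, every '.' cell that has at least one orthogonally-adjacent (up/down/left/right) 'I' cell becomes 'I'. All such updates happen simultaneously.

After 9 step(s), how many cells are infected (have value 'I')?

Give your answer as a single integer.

Step 0 (initial): 3 infected
Step 1: +5 new -> 8 infected
Step 2: +3 new -> 11 infected
Step 3: +2 new -> 13 infected
Step 4: +3 new -> 16 infected
Step 5: +3 new -> 19 infected
Step 6: +3 new -> 22 infected
Step 7: +3 new -> 25 infected
Step 8: +1 new -> 26 infected
Step 9: +1 new -> 27 infected

Answer: 27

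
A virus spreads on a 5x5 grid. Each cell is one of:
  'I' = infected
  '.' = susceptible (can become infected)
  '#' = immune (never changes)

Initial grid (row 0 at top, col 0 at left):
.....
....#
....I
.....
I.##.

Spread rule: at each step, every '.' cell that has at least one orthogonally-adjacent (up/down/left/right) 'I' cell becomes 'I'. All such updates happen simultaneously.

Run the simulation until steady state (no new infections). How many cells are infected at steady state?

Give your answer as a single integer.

Step 0 (initial): 2 infected
Step 1: +4 new -> 6 infected
Step 2: +6 new -> 12 infected
Step 3: +5 new -> 17 infected
Step 4: +4 new -> 21 infected
Step 5: +1 new -> 22 infected
Step 6: +0 new -> 22 infected

Answer: 22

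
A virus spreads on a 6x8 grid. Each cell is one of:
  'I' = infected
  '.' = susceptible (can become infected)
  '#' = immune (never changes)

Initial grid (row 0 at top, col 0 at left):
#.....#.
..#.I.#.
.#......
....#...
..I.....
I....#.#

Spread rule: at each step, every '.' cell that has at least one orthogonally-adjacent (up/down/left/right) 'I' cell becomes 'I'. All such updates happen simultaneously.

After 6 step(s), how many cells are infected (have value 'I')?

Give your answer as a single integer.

Answer: 40

Derivation:
Step 0 (initial): 3 infected
Step 1: +10 new -> 13 infected
Step 2: +10 new -> 23 infected
Step 3: +6 new -> 29 infected
Step 4: +5 new -> 34 infected
Step 5: +5 new -> 39 infected
Step 6: +1 new -> 40 infected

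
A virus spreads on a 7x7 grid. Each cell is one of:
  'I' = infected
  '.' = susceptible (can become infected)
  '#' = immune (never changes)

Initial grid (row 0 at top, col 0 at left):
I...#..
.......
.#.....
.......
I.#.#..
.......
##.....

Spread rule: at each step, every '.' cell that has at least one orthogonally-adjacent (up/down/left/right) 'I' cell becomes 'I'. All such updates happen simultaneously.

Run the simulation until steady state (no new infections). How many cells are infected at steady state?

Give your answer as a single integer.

Answer: 43

Derivation:
Step 0 (initial): 2 infected
Step 1: +5 new -> 7 infected
Step 2: +5 new -> 12 infected
Step 3: +4 new -> 16 infected
Step 4: +5 new -> 21 infected
Step 5: +6 new -> 27 infected
Step 6: +5 new -> 32 infected
Step 7: +7 new -> 39 infected
Step 8: +4 new -> 43 infected
Step 9: +0 new -> 43 infected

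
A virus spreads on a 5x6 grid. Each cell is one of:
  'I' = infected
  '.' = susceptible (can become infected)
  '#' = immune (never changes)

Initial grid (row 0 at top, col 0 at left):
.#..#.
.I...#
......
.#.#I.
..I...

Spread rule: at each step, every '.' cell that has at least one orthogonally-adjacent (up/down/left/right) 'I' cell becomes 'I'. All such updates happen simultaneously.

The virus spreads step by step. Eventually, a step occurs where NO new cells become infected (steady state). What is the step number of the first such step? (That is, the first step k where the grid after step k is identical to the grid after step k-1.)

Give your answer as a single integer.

Step 0 (initial): 3 infected
Step 1: +9 new -> 12 infected
Step 2: +10 new -> 22 infected
Step 3: +2 new -> 24 infected
Step 4: +0 new -> 24 infected

Answer: 4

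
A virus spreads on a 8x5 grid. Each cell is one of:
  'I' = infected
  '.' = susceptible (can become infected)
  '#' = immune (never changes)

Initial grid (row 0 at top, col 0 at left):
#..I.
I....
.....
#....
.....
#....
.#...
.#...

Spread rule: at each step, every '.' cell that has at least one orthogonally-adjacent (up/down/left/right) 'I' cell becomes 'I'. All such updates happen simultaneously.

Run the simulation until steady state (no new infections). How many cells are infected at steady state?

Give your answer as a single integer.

Step 0 (initial): 2 infected
Step 1: +5 new -> 7 infected
Step 2: +5 new -> 12 infected
Step 3: +4 new -> 16 infected
Step 4: +4 new -> 20 infected
Step 5: +5 new -> 25 infected
Step 6: +3 new -> 28 infected
Step 7: +3 new -> 31 infected
Step 8: +2 new -> 33 infected
Step 9: +0 new -> 33 infected

Answer: 33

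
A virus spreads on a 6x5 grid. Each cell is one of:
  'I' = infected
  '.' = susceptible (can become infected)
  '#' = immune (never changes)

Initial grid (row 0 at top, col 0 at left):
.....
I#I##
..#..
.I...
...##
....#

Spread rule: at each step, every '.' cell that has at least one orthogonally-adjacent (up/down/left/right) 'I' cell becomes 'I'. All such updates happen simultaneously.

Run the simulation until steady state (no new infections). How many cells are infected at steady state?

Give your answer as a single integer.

Answer: 23

Derivation:
Step 0 (initial): 3 infected
Step 1: +7 new -> 10 infected
Step 2: +6 new -> 16 infected
Step 3: +5 new -> 21 infected
Step 4: +2 new -> 23 infected
Step 5: +0 new -> 23 infected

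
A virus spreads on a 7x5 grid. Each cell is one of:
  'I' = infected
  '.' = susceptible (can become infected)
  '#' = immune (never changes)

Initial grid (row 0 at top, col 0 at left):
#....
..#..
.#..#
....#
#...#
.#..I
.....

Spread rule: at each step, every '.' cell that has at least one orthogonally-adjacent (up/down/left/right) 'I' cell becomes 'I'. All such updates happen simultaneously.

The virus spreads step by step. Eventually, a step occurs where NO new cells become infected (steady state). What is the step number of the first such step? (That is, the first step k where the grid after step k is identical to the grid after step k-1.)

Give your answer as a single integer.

Answer: 10

Derivation:
Step 0 (initial): 1 infected
Step 1: +2 new -> 3 infected
Step 2: +3 new -> 6 infected
Step 3: +3 new -> 9 infected
Step 4: +4 new -> 13 infected
Step 5: +4 new -> 17 infected
Step 6: +4 new -> 21 infected
Step 7: +3 new -> 24 infected
Step 8: +2 new -> 26 infected
Step 9: +1 new -> 27 infected
Step 10: +0 new -> 27 infected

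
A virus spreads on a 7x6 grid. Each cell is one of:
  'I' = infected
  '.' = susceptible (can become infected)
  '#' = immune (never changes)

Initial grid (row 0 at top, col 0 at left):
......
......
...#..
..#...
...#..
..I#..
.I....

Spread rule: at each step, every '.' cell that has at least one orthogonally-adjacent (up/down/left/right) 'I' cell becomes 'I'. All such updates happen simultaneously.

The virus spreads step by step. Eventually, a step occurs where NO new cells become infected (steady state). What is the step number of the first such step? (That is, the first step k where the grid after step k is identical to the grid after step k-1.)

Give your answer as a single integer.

Step 0 (initial): 2 infected
Step 1: +4 new -> 6 infected
Step 2: +3 new -> 9 infected
Step 3: +3 new -> 12 infected
Step 4: +4 new -> 16 infected
Step 5: +5 new -> 21 infected
Step 6: +5 new -> 26 infected
Step 7: +6 new -> 32 infected
Step 8: +3 new -> 35 infected
Step 9: +2 new -> 37 infected
Step 10: +1 new -> 38 infected
Step 11: +0 new -> 38 infected

Answer: 11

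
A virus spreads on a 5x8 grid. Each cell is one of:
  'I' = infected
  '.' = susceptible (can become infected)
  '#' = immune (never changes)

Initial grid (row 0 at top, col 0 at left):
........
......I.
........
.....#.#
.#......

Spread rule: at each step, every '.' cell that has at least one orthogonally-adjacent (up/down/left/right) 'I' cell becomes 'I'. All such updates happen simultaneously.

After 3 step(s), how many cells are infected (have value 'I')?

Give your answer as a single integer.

Step 0 (initial): 1 infected
Step 1: +4 new -> 5 infected
Step 2: +6 new -> 11 infected
Step 3: +4 new -> 15 infected

Answer: 15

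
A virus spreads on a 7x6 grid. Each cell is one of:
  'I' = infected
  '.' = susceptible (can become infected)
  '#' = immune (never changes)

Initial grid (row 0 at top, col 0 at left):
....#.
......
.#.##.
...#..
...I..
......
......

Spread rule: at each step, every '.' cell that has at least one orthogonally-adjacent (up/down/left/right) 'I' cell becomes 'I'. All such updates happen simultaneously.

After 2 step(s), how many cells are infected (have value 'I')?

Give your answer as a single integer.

Step 0 (initial): 1 infected
Step 1: +3 new -> 4 infected
Step 2: +7 new -> 11 infected

Answer: 11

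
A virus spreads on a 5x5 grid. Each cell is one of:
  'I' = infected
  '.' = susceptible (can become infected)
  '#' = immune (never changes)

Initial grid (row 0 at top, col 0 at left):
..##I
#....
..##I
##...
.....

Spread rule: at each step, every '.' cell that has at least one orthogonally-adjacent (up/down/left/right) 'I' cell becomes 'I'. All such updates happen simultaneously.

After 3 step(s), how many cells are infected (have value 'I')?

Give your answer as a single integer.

Step 0 (initial): 2 infected
Step 1: +2 new -> 4 infected
Step 2: +3 new -> 7 infected
Step 3: +3 new -> 10 infected

Answer: 10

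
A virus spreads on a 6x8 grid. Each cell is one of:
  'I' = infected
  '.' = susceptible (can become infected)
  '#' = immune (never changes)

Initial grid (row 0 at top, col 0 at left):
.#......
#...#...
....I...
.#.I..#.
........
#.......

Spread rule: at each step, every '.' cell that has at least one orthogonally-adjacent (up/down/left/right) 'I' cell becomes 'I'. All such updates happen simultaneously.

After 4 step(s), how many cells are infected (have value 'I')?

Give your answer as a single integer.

Answer: 36

Derivation:
Step 0 (initial): 2 infected
Step 1: +5 new -> 7 infected
Step 2: +8 new -> 15 infected
Step 3: +10 new -> 25 infected
Step 4: +11 new -> 36 infected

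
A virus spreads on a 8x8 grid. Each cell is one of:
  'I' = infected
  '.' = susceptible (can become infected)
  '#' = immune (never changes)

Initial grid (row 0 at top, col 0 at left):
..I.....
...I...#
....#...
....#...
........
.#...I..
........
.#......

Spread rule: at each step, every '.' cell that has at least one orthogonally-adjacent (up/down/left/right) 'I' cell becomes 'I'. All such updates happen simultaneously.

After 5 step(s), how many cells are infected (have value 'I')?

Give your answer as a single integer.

Answer: 55

Derivation:
Step 0 (initial): 3 infected
Step 1: +9 new -> 12 infected
Step 2: +14 new -> 26 infected
Step 3: +14 new -> 40 infected
Step 4: +9 new -> 49 infected
Step 5: +6 new -> 55 infected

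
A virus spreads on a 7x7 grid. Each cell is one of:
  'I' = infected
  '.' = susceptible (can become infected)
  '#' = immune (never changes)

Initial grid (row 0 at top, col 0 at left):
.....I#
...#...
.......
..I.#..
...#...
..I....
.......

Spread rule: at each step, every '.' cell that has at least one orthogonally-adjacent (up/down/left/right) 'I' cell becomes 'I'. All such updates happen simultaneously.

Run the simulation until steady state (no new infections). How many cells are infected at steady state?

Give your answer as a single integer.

Answer: 45

Derivation:
Step 0 (initial): 3 infected
Step 1: +9 new -> 12 infected
Step 2: +13 new -> 25 infected
Step 3: +11 new -> 36 infected
Step 4: +6 new -> 42 infected
Step 5: +3 new -> 45 infected
Step 6: +0 new -> 45 infected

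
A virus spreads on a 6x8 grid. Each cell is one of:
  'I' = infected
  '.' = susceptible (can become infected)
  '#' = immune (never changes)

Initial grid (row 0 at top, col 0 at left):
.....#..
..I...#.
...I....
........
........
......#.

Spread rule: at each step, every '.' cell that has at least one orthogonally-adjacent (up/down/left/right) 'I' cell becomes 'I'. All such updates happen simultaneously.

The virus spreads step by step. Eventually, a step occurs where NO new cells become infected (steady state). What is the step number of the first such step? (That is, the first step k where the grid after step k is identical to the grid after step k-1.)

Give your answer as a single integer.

Answer: 8

Derivation:
Step 0 (initial): 2 infected
Step 1: +6 new -> 8 infected
Step 2: +9 new -> 17 infected
Step 3: +10 new -> 27 infected
Step 4: +7 new -> 34 infected
Step 5: +6 new -> 40 infected
Step 6: +3 new -> 43 infected
Step 7: +2 new -> 45 infected
Step 8: +0 new -> 45 infected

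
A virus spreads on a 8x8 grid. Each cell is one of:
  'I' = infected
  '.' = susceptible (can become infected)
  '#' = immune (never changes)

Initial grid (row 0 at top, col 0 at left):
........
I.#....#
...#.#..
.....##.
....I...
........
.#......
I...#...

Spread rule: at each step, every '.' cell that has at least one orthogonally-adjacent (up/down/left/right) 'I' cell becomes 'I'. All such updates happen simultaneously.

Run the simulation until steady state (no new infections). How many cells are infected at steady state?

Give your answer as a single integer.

Step 0 (initial): 3 infected
Step 1: +9 new -> 12 infected
Step 2: +12 new -> 24 infected
Step 3: +15 new -> 39 infected
Step 4: +8 new -> 47 infected
Step 5: +5 new -> 52 infected
Step 6: +3 new -> 55 infected
Step 7: +1 new -> 56 infected
Step 8: +0 new -> 56 infected

Answer: 56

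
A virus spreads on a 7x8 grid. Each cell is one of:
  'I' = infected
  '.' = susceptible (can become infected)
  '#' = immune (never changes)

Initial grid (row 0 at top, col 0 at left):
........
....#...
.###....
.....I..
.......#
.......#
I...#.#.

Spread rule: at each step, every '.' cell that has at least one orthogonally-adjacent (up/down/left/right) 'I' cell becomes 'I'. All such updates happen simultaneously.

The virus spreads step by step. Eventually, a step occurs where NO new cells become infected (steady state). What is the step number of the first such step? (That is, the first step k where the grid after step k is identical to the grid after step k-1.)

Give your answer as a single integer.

Step 0 (initial): 2 infected
Step 1: +6 new -> 8 infected
Step 2: +11 new -> 19 infected
Step 3: +12 new -> 31 infected
Step 4: +7 new -> 38 infected
Step 5: +3 new -> 41 infected
Step 6: +4 new -> 45 infected
Step 7: +2 new -> 47 infected
Step 8: +0 new -> 47 infected

Answer: 8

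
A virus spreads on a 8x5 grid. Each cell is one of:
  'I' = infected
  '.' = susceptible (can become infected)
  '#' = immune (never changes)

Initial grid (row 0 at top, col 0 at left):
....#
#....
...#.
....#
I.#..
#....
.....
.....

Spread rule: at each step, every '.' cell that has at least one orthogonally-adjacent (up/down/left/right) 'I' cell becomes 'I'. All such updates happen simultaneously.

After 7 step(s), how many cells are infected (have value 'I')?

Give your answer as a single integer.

Step 0 (initial): 1 infected
Step 1: +2 new -> 3 infected
Step 2: +3 new -> 6 infected
Step 3: +4 new -> 10 infected
Step 4: +7 new -> 17 infected
Step 5: +7 new -> 24 infected
Step 6: +6 new -> 30 infected
Step 7: +3 new -> 33 infected

Answer: 33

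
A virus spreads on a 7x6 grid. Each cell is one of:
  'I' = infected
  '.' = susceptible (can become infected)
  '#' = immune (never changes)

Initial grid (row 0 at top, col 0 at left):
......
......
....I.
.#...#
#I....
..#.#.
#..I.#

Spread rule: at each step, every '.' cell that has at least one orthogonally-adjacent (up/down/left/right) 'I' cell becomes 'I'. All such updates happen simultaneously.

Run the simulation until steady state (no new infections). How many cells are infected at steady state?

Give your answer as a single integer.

Answer: 35

Derivation:
Step 0 (initial): 3 infected
Step 1: +9 new -> 12 infected
Step 2: +10 new -> 22 infected
Step 3: +5 new -> 27 infected
Step 4: +4 new -> 31 infected
Step 5: +3 new -> 34 infected
Step 6: +1 new -> 35 infected
Step 7: +0 new -> 35 infected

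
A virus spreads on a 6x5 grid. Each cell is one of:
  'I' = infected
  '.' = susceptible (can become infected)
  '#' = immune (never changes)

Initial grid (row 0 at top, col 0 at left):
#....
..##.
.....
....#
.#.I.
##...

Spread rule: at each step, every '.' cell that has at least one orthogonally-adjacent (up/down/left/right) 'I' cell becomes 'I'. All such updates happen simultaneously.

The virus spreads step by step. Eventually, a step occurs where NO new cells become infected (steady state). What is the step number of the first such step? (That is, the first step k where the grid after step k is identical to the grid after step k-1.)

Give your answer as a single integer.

Step 0 (initial): 1 infected
Step 1: +4 new -> 5 infected
Step 2: +4 new -> 9 infected
Step 3: +3 new -> 12 infected
Step 4: +3 new -> 15 infected
Step 5: +4 new -> 19 infected
Step 6: +3 new -> 22 infected
Step 7: +1 new -> 23 infected
Step 8: +0 new -> 23 infected

Answer: 8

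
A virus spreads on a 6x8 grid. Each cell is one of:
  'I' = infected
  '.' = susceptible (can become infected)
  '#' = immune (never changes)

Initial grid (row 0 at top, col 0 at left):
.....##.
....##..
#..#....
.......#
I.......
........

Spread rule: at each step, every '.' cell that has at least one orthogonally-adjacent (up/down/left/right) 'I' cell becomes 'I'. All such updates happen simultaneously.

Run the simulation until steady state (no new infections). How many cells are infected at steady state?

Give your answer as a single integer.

Answer: 41

Derivation:
Step 0 (initial): 1 infected
Step 1: +3 new -> 4 infected
Step 2: +3 new -> 7 infected
Step 3: +4 new -> 11 infected
Step 4: +5 new -> 16 infected
Step 5: +6 new -> 22 infected
Step 6: +7 new -> 29 infected
Step 7: +5 new -> 34 infected
Step 8: +3 new -> 37 infected
Step 9: +2 new -> 39 infected
Step 10: +1 new -> 40 infected
Step 11: +1 new -> 41 infected
Step 12: +0 new -> 41 infected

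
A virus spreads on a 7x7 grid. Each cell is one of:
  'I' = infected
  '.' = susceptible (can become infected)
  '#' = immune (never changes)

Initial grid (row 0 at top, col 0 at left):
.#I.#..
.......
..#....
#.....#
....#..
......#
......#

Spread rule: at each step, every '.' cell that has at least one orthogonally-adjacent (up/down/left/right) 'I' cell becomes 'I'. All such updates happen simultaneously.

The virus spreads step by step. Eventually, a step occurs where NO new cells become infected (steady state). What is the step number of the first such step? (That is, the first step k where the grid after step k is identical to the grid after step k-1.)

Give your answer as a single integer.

Answer: 10

Derivation:
Step 0 (initial): 1 infected
Step 1: +2 new -> 3 infected
Step 2: +2 new -> 5 infected
Step 3: +4 new -> 9 infected
Step 4: +6 new -> 15 infected
Step 5: +7 new -> 22 infected
Step 6: +7 new -> 29 infected
Step 7: +6 new -> 35 infected
Step 8: +5 new -> 40 infected
Step 9: +1 new -> 41 infected
Step 10: +0 new -> 41 infected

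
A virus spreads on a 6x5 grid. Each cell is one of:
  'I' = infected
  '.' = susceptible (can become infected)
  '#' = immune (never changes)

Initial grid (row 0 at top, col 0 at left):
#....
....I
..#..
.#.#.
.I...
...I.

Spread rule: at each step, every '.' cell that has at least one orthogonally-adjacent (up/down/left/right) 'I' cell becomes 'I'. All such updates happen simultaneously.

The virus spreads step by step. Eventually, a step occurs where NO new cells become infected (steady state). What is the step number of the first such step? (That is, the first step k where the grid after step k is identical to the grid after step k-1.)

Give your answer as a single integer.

Answer: 5

Derivation:
Step 0 (initial): 3 infected
Step 1: +9 new -> 12 infected
Step 2: +8 new -> 20 infected
Step 3: +3 new -> 23 infected
Step 4: +3 new -> 26 infected
Step 5: +0 new -> 26 infected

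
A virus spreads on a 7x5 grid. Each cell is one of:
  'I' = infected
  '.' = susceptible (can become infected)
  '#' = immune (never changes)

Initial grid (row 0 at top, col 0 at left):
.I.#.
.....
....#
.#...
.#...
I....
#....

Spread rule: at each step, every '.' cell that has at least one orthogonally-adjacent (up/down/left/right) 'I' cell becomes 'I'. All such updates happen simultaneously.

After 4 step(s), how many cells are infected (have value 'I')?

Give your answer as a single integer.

Answer: 25

Derivation:
Step 0 (initial): 2 infected
Step 1: +5 new -> 7 infected
Step 2: +6 new -> 13 infected
Step 3: +6 new -> 19 infected
Step 4: +6 new -> 25 infected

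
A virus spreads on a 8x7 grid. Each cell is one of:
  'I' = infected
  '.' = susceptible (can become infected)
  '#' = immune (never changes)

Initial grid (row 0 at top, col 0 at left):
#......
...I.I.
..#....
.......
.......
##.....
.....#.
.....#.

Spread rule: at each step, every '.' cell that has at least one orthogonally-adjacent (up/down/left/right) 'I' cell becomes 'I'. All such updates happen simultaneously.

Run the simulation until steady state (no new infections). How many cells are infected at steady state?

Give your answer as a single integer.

Step 0 (initial): 2 infected
Step 1: +7 new -> 9 infected
Step 2: +8 new -> 17 infected
Step 3: +8 new -> 25 infected
Step 4: +7 new -> 32 infected
Step 5: +6 new -> 38 infected
Step 6: +5 new -> 43 infected
Step 7: +4 new -> 47 infected
Step 8: +2 new -> 49 infected
Step 9: +1 new -> 50 infected
Step 10: +0 new -> 50 infected

Answer: 50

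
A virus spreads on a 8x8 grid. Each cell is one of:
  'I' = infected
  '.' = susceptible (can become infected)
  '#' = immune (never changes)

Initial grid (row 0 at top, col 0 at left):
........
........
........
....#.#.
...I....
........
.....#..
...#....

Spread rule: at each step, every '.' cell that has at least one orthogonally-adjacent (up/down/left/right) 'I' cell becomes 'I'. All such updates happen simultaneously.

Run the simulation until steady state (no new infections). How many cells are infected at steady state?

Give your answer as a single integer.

Answer: 60

Derivation:
Step 0 (initial): 1 infected
Step 1: +4 new -> 5 infected
Step 2: +7 new -> 12 infected
Step 3: +11 new -> 23 infected
Step 4: +12 new -> 35 infected
Step 5: +12 new -> 47 infected
Step 6: +8 new -> 55 infected
Step 7: +4 new -> 59 infected
Step 8: +1 new -> 60 infected
Step 9: +0 new -> 60 infected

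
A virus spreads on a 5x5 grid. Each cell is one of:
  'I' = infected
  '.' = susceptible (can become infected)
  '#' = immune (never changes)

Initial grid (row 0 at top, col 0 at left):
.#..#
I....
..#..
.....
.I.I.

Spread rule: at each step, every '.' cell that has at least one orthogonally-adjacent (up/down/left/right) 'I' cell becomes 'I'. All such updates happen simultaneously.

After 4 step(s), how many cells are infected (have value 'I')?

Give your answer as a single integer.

Answer: 22

Derivation:
Step 0 (initial): 3 infected
Step 1: +8 new -> 11 infected
Step 2: +6 new -> 17 infected
Step 3: +3 new -> 20 infected
Step 4: +2 new -> 22 infected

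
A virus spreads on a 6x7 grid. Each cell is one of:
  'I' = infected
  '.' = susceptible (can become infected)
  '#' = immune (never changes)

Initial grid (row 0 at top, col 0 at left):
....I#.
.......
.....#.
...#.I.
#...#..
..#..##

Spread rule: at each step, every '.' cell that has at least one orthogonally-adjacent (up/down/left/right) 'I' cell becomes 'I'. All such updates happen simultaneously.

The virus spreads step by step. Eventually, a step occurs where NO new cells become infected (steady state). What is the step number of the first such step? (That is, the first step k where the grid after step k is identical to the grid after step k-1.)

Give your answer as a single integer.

Answer: 10

Derivation:
Step 0 (initial): 2 infected
Step 1: +5 new -> 7 infected
Step 2: +6 new -> 13 infected
Step 3: +4 new -> 17 infected
Step 4: +4 new -> 21 infected
Step 5: +3 new -> 24 infected
Step 6: +3 new -> 27 infected
Step 7: +3 new -> 30 infected
Step 8: +2 new -> 32 infected
Step 9: +2 new -> 34 infected
Step 10: +0 new -> 34 infected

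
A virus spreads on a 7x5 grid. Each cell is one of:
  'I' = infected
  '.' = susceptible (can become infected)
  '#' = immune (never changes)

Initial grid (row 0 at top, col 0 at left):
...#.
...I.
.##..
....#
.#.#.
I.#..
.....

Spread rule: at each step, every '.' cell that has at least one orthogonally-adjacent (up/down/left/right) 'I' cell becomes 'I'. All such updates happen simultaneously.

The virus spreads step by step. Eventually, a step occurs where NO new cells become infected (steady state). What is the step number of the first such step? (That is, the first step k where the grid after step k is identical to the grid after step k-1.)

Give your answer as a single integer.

Answer: 8

Derivation:
Step 0 (initial): 2 infected
Step 1: +6 new -> 8 infected
Step 2: +7 new -> 15 infected
Step 3: +6 new -> 21 infected
Step 4: +3 new -> 24 infected
Step 5: +2 new -> 26 infected
Step 6: +1 new -> 27 infected
Step 7: +1 new -> 28 infected
Step 8: +0 new -> 28 infected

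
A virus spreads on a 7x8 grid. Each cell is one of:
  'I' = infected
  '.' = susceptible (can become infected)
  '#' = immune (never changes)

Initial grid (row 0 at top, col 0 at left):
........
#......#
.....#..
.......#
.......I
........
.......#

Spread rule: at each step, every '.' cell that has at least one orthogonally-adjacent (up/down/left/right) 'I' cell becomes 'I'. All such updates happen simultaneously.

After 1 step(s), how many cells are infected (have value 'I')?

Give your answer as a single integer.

Step 0 (initial): 1 infected
Step 1: +2 new -> 3 infected

Answer: 3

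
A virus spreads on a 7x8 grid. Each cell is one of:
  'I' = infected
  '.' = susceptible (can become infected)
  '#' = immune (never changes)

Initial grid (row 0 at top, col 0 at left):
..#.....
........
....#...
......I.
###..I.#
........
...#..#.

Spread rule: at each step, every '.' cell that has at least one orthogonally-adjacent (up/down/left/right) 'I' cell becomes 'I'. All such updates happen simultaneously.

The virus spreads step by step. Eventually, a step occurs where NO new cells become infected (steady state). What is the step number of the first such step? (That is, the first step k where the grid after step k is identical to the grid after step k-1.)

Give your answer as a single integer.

Answer: 10

Derivation:
Step 0 (initial): 2 infected
Step 1: +6 new -> 8 infected
Step 2: +8 new -> 16 infected
Step 3: +7 new -> 23 infected
Step 4: +7 new -> 30 infected
Step 5: +6 new -> 36 infected
Step 6: +6 new -> 42 infected
Step 7: +3 new -> 45 infected
Step 8: +2 new -> 47 infected
Step 9: +1 new -> 48 infected
Step 10: +0 new -> 48 infected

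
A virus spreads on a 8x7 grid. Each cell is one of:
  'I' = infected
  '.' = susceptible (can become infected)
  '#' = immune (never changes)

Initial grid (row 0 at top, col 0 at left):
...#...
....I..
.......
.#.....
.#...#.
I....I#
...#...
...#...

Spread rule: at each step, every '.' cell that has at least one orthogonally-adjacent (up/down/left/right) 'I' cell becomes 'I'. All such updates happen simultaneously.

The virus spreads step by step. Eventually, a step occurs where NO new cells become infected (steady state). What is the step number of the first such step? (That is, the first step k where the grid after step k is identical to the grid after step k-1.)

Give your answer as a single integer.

Answer: 6

Derivation:
Step 0 (initial): 3 infected
Step 1: +9 new -> 12 infected
Step 2: +15 new -> 27 infected
Step 3: +14 new -> 41 infected
Step 4: +6 new -> 47 infected
Step 5: +2 new -> 49 infected
Step 6: +0 new -> 49 infected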